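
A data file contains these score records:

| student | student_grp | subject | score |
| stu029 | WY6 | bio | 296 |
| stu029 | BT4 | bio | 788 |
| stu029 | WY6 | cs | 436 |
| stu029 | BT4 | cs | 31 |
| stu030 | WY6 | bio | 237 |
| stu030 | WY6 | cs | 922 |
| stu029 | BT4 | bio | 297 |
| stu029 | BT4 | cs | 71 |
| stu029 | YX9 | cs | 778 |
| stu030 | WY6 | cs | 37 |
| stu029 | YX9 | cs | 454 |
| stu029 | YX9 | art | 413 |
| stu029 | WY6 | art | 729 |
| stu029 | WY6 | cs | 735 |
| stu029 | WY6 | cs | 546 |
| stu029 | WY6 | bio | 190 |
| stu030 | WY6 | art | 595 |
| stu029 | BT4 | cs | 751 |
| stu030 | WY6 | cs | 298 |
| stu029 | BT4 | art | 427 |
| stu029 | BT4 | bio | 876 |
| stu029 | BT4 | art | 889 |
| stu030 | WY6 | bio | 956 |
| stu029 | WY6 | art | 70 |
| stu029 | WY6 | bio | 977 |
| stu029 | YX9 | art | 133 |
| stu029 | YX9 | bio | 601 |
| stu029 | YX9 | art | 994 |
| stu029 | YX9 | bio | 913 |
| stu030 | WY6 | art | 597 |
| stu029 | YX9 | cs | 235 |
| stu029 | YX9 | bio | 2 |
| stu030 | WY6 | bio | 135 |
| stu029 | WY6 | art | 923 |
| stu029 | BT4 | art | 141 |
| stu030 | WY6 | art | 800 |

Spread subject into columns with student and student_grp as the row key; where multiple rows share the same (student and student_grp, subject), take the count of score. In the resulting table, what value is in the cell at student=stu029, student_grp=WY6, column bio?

3

Rows with student=stu029, student_grp=WY6 and subject=bio: score values are 296, 190, 977.
3 rows match — count = 3.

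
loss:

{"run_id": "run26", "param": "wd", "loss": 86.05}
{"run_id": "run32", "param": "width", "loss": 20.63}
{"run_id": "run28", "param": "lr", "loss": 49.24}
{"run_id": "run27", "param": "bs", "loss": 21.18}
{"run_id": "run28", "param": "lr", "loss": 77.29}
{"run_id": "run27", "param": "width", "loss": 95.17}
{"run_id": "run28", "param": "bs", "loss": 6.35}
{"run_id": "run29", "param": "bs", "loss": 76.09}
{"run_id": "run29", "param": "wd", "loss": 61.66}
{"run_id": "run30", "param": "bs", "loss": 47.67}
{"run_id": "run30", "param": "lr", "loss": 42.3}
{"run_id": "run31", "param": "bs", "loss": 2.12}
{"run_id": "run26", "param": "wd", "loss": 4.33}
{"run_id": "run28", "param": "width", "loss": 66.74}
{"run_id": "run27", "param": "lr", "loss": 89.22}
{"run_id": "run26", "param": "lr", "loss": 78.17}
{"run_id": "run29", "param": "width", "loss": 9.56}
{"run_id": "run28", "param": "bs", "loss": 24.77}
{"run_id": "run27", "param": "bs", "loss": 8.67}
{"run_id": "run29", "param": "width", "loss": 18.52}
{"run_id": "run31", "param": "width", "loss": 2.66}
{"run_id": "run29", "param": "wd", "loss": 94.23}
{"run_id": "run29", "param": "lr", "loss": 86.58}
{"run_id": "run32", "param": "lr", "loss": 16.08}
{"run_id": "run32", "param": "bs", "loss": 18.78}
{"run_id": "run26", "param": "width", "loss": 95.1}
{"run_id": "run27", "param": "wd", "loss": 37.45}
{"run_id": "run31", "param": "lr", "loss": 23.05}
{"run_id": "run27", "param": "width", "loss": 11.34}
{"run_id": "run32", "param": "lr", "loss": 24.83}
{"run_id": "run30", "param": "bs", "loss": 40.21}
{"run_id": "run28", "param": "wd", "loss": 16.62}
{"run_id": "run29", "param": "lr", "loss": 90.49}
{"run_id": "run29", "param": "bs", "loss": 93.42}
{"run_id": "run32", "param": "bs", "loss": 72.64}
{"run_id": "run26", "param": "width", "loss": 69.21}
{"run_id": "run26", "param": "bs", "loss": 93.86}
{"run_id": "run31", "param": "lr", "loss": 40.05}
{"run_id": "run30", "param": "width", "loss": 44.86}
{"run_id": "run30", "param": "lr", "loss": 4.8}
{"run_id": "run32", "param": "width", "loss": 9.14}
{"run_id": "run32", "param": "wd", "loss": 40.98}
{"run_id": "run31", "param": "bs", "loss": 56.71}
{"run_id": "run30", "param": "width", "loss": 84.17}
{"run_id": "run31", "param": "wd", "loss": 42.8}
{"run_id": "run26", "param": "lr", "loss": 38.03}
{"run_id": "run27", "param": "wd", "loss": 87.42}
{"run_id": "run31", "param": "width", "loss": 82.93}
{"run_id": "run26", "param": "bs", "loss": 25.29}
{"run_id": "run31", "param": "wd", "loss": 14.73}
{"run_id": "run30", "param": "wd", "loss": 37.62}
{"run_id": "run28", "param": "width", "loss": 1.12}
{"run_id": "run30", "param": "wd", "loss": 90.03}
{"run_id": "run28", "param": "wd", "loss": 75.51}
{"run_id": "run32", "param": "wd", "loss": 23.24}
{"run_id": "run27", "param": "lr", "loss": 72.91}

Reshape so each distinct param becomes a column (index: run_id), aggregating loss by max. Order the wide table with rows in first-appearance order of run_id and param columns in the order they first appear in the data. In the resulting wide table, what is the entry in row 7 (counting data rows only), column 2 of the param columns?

82.93

With rows in first-appearance order of run_id, row 7 is run_id=run31. param columns in first-appearance order: wd, width, lr, bs; column 2 is width.
Long rows with run_id=run31, param=width: max(2.66, 82.93) = 82.93.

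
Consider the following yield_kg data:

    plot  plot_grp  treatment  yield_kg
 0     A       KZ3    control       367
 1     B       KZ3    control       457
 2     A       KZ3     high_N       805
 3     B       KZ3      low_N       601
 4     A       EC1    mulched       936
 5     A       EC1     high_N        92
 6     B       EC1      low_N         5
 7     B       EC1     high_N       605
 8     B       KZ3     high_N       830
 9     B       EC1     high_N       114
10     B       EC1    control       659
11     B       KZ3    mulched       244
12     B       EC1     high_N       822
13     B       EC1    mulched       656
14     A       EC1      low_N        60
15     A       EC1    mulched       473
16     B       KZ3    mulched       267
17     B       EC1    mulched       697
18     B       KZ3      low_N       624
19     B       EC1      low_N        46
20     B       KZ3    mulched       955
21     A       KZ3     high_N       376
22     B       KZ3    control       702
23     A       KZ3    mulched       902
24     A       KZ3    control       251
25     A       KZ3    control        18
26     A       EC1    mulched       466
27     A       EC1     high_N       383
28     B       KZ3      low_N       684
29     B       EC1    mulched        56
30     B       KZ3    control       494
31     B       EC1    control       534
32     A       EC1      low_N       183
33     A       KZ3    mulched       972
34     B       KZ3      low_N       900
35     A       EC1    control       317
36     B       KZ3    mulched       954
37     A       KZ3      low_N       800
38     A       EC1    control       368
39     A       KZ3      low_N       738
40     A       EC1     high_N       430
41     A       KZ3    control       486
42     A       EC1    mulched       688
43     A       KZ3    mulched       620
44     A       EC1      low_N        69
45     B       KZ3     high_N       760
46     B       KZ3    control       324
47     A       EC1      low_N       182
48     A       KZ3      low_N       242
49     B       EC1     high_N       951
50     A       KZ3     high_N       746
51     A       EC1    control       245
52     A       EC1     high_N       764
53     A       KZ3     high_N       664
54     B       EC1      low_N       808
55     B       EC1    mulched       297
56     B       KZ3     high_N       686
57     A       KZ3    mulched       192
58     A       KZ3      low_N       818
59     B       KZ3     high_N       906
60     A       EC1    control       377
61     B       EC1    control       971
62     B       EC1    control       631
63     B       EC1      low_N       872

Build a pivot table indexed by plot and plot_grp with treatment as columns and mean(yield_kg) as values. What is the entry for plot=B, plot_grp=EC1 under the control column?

698.75

Rows with plot=B, plot_grp=EC1 and treatment=control: yield_kg values are 659, 534, 971, 631.
(659 + 534 + 971 + 631) / 4 = 698.75.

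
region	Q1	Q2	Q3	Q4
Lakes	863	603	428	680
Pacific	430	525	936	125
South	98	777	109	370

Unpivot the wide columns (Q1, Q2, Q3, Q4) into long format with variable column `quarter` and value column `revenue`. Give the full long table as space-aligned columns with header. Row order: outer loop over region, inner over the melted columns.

region   quarter  revenue
Lakes    Q1       863    
Lakes    Q2       603    
Lakes    Q3       428    
Lakes    Q4       680    
Pacific  Q1       430    
Pacific  Q2       525    
Pacific  Q3       936    
Pacific  Q4       125    
South    Q1       98     
South    Q2       777    
South    Q3       109    
South    Q4       370    

Each (region, column) pair becomes one row: 3 × 4 = 12 rows.
For example, (Lakes, Q1) → revenue=863.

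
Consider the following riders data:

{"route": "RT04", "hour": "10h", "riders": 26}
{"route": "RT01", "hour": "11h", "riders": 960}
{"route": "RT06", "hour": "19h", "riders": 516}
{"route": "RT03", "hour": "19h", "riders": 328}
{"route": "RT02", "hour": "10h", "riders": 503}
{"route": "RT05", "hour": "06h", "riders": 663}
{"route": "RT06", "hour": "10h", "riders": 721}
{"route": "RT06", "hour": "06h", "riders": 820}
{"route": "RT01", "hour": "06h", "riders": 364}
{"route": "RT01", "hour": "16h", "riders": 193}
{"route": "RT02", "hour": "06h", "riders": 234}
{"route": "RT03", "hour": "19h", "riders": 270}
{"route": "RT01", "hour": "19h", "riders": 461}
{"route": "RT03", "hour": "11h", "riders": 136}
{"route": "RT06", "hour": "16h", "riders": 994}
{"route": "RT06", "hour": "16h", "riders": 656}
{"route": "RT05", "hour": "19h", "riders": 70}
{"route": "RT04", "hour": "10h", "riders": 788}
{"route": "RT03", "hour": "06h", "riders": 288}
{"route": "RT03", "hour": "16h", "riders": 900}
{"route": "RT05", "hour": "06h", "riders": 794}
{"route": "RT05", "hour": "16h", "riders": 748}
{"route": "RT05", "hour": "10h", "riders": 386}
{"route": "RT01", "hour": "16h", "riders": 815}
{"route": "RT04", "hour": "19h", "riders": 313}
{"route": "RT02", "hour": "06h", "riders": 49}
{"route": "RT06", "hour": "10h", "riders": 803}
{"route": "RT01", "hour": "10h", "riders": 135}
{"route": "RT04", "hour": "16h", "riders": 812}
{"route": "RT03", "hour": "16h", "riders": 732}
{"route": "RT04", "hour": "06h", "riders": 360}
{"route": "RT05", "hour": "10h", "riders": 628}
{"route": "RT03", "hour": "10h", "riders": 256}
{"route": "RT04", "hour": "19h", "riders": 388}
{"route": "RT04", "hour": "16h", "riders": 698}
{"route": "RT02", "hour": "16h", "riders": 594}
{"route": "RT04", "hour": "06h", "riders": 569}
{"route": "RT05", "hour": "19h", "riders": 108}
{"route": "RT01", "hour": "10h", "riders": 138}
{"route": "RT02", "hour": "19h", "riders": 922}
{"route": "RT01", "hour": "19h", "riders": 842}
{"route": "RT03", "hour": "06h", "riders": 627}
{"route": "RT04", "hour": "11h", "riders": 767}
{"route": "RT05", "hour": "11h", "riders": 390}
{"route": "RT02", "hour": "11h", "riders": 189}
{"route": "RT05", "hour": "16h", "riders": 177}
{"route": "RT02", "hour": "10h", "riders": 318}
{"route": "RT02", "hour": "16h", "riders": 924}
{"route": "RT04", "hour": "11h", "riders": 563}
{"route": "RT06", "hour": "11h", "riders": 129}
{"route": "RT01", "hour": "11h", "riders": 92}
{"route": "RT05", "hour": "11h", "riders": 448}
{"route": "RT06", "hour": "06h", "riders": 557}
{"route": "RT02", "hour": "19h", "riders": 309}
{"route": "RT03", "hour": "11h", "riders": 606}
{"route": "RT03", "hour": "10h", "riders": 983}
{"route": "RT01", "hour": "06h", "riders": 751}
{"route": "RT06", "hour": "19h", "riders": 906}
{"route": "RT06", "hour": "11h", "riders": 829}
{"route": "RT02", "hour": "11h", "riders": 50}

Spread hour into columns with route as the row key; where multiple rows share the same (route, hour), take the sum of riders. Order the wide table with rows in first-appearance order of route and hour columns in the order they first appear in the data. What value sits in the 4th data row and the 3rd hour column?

598

With rows in first-appearance order of route, row 4 is route=RT03. hour columns in first-appearance order: 10h, 11h, 19h, 06h, 16h; column 3 is 19h.
Long rows with route=RT03, hour=19h: 328 + 270 = 598.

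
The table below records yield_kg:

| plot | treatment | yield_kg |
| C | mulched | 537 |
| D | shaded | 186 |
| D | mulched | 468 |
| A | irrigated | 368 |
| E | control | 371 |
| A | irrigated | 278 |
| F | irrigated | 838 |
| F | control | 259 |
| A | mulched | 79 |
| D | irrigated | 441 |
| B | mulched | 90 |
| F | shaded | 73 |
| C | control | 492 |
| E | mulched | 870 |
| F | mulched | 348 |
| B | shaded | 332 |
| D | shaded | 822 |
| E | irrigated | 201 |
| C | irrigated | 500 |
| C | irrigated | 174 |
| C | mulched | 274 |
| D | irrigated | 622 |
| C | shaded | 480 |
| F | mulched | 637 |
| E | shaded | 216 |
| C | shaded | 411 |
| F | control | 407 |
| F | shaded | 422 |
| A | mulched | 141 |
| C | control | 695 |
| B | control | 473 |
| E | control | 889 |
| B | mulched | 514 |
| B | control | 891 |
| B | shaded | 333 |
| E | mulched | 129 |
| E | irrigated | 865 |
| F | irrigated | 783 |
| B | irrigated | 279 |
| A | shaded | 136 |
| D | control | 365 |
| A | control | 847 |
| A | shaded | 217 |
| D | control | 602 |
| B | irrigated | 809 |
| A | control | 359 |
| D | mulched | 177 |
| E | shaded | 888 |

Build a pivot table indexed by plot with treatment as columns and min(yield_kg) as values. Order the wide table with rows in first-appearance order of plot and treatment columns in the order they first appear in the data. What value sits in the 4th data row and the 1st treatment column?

129

With rows in first-appearance order of plot, row 4 is plot=E. treatment columns in first-appearance order: mulched, shaded, irrigated, control; column 1 is mulched.
Long rows with plot=E, treatment=mulched: min(870, 129) = 129.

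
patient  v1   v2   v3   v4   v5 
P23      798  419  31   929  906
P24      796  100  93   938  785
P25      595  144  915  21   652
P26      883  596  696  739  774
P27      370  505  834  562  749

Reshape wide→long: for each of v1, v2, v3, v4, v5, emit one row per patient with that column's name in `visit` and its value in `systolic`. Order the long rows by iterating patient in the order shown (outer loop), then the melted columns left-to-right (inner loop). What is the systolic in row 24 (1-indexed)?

25 rows total (5 × 5). Row 24: index ⌊(24-1)/5⌋ = 4 into patient → P27; (24-1) mod 5 = 3 into the melted columns → v4.
So row 24 is (P27, v4, 562); systolic = 562.

562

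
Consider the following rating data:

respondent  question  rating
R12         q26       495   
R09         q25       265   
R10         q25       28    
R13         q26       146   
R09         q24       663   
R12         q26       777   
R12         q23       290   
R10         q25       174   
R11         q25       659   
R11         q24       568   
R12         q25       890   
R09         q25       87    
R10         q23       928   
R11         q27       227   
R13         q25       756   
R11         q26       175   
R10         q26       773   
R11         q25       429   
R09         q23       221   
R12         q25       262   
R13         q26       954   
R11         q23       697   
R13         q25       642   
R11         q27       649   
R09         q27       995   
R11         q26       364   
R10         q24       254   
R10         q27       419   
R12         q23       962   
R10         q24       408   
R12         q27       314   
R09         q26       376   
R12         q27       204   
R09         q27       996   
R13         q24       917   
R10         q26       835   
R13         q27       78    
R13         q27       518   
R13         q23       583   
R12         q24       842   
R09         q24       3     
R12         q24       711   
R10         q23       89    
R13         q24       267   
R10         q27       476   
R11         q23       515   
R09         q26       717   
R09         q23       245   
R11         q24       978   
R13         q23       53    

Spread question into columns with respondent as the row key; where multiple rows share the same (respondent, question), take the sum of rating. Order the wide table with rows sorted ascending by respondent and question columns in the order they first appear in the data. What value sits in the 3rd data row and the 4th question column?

1212

With rows sorted ascending by respondent, row 3 is respondent=R11. question columns in first-appearance order: q26, q25, q24, q23, q27; column 4 is q23.
Long rows with respondent=R11, question=q23: 697 + 515 = 1212.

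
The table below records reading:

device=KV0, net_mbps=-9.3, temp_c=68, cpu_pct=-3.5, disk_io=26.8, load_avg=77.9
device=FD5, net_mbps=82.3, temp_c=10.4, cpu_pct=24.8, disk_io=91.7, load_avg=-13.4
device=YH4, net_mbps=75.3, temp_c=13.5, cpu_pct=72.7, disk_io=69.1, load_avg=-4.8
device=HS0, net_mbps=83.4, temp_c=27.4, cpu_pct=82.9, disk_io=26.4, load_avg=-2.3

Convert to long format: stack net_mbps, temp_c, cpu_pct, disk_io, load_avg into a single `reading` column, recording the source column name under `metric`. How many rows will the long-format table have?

4 device values × 5 melted columns = 20 rows.

20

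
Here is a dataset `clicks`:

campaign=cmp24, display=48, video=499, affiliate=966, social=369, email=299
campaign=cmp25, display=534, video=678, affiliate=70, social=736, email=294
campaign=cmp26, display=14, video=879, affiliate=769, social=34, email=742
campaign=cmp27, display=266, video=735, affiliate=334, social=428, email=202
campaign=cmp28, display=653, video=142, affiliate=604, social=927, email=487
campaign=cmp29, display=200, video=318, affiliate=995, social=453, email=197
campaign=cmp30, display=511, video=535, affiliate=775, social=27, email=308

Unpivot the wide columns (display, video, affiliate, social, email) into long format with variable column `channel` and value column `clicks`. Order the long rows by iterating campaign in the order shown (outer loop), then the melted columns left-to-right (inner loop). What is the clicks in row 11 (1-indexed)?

14

35 rows total (7 × 5). Row 11: index ⌊(11-1)/5⌋ = 2 into campaign → cmp26; (11-1) mod 5 = 0 into the melted columns → display.
So row 11 is (cmp26, display, 14); clicks = 14.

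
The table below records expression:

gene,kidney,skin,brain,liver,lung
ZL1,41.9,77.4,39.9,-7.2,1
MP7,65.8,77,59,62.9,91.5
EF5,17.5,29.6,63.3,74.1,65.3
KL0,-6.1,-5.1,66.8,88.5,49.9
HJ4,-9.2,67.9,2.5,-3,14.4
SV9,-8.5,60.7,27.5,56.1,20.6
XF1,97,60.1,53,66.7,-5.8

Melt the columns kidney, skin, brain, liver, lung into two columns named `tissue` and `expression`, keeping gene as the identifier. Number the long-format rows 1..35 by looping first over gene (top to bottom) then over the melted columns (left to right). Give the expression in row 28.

27.5

35 rows total (7 × 5). Row 28: index ⌊(28-1)/5⌋ = 5 into gene → SV9; (28-1) mod 5 = 2 into the melted columns → brain.
So row 28 is (SV9, brain, 27.5); expression = 27.5.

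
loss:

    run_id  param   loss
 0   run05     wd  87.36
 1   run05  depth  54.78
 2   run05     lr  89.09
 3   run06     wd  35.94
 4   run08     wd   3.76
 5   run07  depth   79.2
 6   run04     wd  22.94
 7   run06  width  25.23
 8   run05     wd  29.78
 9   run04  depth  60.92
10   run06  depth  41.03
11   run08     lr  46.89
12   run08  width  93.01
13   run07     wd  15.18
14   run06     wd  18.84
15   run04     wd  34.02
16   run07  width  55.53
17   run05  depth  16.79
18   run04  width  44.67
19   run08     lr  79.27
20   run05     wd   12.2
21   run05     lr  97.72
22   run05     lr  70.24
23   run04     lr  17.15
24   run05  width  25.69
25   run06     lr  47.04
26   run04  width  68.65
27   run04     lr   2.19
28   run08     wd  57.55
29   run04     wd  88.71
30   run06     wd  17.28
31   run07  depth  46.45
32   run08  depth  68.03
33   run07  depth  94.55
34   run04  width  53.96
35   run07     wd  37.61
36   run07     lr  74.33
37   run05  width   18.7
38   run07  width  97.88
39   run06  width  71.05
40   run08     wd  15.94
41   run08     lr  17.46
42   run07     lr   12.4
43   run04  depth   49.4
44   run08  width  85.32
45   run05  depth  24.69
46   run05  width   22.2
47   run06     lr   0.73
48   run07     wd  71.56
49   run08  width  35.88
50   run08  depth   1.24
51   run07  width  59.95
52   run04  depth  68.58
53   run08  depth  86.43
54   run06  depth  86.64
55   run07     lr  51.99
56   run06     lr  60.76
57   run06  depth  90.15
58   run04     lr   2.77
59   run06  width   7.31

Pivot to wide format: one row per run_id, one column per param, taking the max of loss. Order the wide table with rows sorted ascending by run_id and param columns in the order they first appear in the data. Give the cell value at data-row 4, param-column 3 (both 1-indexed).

With rows sorted ascending by run_id, row 4 is run_id=run07. param columns in first-appearance order: wd, depth, lr, width; column 3 is lr.
Long rows with run_id=run07, param=lr: max(74.33, 12.4, 51.99) = 74.33.

74.33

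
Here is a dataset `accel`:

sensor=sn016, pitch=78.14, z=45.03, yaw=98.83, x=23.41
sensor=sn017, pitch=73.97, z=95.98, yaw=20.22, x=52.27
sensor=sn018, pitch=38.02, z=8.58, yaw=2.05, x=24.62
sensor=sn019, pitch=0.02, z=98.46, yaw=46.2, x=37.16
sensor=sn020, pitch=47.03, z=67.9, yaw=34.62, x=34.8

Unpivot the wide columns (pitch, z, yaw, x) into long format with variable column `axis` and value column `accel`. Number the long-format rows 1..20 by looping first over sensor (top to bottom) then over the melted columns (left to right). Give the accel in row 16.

20 rows total (5 × 4). Row 16: index ⌊(16-1)/4⌋ = 3 into sensor → sn019; (16-1) mod 4 = 3 into the melted columns → x.
So row 16 is (sn019, x, 37.16); accel = 37.16.

37.16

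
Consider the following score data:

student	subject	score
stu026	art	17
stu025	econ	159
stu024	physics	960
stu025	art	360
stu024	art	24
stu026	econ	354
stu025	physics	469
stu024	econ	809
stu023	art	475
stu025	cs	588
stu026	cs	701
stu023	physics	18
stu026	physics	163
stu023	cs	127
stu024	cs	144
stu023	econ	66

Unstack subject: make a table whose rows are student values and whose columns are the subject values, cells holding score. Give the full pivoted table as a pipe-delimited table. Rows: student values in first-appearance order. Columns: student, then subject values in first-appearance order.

| student | art | econ | physics | cs |
| stu026 | 17 | 354 | 163 | 701 |
| stu025 | 360 | 159 | 469 | 588 |
| stu024 | 24 | 809 | 960 | 144 |
| stu023 | 475 | 66 | 18 | 127 |

Columns: student plus the 4 distinct subject values (art, econ, physics, cs).
For example, row stu026 column art takes score=17 from the long row (stu026, art).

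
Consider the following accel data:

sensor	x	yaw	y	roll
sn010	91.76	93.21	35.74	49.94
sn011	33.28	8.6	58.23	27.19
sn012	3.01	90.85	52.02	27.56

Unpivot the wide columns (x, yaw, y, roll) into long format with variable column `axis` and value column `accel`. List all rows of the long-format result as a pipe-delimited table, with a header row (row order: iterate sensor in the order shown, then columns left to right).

| sensor | axis | accel |
| sn010 | x | 91.76 |
| sn010 | yaw | 93.21 |
| sn010 | y | 35.74 |
| sn010 | roll | 49.94 |
| sn011 | x | 33.28 |
| sn011 | yaw | 8.6 |
| sn011 | y | 58.23 |
| sn011 | roll | 27.19 |
| sn012 | x | 3.01 |
| sn012 | yaw | 90.85 |
| sn012 | y | 52.02 |
| sn012 | roll | 27.56 |

Each (sensor, column) pair becomes one row: 3 × 4 = 12 rows.
For example, (sn010, x) → accel=91.76.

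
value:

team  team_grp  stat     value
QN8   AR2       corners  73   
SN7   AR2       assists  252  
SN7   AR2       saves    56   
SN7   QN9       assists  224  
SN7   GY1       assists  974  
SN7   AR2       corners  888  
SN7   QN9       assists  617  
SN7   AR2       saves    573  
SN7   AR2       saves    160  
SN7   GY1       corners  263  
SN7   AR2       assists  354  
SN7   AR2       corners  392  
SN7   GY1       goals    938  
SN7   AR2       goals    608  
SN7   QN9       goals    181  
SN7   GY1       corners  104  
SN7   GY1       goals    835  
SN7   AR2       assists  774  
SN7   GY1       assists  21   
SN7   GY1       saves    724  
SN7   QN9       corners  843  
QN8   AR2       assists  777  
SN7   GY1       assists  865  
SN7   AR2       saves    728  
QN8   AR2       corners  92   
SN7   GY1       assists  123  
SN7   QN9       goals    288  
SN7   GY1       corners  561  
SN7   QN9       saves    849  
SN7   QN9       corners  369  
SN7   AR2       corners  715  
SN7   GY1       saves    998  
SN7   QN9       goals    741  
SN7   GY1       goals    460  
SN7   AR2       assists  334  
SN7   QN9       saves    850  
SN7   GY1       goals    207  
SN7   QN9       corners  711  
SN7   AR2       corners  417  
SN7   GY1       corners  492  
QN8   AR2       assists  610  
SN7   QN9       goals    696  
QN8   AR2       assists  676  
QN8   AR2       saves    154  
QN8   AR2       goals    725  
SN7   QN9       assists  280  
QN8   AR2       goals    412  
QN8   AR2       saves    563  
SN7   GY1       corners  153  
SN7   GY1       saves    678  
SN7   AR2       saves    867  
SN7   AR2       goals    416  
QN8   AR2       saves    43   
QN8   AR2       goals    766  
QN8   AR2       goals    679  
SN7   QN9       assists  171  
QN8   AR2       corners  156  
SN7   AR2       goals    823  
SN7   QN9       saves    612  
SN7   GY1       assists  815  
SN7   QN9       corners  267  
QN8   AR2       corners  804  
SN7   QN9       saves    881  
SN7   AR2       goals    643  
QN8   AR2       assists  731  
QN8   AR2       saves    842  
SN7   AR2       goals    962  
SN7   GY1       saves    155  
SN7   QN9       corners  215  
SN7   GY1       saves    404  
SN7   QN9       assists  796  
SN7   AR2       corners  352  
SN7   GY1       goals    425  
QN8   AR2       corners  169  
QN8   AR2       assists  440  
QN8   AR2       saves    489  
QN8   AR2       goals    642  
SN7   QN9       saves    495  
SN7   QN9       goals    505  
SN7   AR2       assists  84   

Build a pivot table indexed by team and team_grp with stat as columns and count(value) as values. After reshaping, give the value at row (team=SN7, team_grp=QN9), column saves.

5

Rows with team=SN7, team_grp=QN9 and stat=saves: value values are 849, 850, 612, 881, 495.
5 rows match — count = 5.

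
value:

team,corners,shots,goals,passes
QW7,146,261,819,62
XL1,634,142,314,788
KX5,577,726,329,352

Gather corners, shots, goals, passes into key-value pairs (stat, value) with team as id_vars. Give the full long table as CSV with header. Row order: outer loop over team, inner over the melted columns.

Each (team, column) pair becomes one row: 3 × 4 = 12 rows.
For example, (QW7, corners) → value=146.

team,stat,value
QW7,corners,146
QW7,shots,261
QW7,goals,819
QW7,passes,62
XL1,corners,634
XL1,shots,142
XL1,goals,314
XL1,passes,788
KX5,corners,577
KX5,shots,726
KX5,goals,329
KX5,passes,352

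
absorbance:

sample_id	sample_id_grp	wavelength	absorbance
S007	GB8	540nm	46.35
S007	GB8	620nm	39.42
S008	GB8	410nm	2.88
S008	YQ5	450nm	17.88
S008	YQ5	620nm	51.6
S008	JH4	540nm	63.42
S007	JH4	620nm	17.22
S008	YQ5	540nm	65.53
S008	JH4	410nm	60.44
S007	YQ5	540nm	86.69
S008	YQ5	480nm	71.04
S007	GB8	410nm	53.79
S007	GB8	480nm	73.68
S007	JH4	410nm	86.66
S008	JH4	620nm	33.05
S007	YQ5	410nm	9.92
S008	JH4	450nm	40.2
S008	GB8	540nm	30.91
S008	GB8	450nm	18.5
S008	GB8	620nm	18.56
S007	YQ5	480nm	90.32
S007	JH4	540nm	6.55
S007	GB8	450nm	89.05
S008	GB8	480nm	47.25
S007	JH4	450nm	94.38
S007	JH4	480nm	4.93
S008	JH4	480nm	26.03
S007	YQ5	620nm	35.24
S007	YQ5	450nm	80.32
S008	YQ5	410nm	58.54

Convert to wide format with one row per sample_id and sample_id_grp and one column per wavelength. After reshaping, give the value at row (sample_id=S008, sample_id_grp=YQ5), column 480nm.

Wide layout: rows indexed by sample_id and sample_id_grp, columns are the 5 distinct wavelength values (540nm, 620nm, 410nm, 450nm, 480nm).
Cell (sample_id=S008, sample_id_grp=YQ5, wavelength=480nm) draws from the long row where sample_id=S008, sample_id_grp=YQ5 and wavelength=480nm, which has absorbance=71.04.

71.04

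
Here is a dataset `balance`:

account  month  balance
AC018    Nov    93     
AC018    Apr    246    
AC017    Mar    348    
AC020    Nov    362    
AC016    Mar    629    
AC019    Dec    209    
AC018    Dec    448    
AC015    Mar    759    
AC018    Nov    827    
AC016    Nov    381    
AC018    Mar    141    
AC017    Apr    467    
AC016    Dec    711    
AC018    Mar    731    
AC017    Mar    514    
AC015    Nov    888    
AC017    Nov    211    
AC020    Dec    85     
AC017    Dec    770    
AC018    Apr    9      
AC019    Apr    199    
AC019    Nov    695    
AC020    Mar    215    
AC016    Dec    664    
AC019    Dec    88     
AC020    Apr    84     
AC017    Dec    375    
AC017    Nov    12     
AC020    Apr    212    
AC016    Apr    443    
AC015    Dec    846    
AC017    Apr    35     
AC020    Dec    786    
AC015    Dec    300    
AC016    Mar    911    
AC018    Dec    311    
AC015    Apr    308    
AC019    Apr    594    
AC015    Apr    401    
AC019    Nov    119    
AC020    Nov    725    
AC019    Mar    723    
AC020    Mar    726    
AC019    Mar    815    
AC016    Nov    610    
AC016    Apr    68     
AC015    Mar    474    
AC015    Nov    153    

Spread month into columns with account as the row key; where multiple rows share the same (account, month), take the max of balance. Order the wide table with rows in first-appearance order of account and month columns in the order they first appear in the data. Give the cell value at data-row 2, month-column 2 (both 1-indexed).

With rows in first-appearance order of account, row 2 is account=AC017. month columns in first-appearance order: Nov, Apr, Mar, Dec; column 2 is Apr.
Long rows with account=AC017, month=Apr: max(467, 35) = 467.

467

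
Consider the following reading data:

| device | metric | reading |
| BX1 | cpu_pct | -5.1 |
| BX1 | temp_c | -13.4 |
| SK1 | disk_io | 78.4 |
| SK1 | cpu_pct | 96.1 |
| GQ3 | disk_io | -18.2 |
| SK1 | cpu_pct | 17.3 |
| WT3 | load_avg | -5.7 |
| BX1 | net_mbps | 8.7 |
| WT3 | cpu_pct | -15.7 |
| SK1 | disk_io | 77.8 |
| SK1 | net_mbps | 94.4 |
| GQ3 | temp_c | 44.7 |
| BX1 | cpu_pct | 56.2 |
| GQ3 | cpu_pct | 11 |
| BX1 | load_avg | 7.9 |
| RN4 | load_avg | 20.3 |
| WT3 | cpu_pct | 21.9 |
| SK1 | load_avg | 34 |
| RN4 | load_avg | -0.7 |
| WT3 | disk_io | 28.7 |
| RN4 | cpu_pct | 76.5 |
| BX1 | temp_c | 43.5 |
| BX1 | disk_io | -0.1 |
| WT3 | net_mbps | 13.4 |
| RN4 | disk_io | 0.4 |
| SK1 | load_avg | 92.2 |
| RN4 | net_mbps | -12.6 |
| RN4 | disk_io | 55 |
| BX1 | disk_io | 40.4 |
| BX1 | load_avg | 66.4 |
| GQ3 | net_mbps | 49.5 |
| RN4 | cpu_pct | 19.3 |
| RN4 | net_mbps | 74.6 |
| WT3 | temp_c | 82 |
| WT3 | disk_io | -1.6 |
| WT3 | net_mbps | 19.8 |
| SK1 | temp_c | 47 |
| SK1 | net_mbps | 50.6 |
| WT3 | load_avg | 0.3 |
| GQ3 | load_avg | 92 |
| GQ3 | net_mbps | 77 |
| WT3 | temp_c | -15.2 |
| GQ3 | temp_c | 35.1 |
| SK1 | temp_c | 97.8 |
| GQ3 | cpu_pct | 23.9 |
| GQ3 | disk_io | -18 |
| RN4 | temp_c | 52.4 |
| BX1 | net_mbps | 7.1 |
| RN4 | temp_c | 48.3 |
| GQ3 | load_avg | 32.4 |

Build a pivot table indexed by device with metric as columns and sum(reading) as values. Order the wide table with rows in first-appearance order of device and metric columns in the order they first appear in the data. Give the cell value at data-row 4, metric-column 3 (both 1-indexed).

27.1

With rows in first-appearance order of device, row 4 is device=WT3. metric columns in first-appearance order: cpu_pct, temp_c, disk_io, load_avg, net_mbps; column 3 is disk_io.
Long rows with device=WT3, metric=disk_io: 28.7 + -1.6 = 27.1.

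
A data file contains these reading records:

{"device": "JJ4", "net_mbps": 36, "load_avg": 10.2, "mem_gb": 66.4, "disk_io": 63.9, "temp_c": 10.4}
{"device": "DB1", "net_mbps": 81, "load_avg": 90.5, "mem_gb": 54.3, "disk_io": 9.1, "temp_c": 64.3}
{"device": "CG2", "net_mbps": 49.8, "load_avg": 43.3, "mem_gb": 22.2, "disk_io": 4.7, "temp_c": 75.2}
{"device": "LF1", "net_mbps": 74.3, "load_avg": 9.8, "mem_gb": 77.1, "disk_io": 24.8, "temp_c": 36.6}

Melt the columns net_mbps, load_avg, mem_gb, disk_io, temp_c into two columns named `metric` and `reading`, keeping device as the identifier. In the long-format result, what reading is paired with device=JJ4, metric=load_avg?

10.2

Unpivoting turns each (device, wide-column) pair into one long row.
The wide cell at row JJ4, column load_avg holds 10.2, so the long row (JJ4, load_avg) has reading=10.2.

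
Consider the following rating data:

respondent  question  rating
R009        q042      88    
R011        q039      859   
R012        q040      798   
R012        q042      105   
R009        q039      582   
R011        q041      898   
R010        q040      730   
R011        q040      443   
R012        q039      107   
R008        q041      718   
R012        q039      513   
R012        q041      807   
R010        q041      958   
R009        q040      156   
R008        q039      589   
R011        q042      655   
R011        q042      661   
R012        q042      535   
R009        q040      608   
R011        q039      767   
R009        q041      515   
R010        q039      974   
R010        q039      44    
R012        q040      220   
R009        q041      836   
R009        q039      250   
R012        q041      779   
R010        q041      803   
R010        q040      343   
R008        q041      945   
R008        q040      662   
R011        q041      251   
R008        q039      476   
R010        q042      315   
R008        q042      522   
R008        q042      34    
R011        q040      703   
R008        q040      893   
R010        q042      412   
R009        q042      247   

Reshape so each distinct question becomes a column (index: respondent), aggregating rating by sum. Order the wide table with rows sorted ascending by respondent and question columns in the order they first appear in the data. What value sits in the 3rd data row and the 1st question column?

727

With rows sorted ascending by respondent, row 3 is respondent=R010. question columns in first-appearance order: q042, q039, q040, q041; column 1 is q042.
Long rows with respondent=R010, question=q042: 315 + 412 = 727.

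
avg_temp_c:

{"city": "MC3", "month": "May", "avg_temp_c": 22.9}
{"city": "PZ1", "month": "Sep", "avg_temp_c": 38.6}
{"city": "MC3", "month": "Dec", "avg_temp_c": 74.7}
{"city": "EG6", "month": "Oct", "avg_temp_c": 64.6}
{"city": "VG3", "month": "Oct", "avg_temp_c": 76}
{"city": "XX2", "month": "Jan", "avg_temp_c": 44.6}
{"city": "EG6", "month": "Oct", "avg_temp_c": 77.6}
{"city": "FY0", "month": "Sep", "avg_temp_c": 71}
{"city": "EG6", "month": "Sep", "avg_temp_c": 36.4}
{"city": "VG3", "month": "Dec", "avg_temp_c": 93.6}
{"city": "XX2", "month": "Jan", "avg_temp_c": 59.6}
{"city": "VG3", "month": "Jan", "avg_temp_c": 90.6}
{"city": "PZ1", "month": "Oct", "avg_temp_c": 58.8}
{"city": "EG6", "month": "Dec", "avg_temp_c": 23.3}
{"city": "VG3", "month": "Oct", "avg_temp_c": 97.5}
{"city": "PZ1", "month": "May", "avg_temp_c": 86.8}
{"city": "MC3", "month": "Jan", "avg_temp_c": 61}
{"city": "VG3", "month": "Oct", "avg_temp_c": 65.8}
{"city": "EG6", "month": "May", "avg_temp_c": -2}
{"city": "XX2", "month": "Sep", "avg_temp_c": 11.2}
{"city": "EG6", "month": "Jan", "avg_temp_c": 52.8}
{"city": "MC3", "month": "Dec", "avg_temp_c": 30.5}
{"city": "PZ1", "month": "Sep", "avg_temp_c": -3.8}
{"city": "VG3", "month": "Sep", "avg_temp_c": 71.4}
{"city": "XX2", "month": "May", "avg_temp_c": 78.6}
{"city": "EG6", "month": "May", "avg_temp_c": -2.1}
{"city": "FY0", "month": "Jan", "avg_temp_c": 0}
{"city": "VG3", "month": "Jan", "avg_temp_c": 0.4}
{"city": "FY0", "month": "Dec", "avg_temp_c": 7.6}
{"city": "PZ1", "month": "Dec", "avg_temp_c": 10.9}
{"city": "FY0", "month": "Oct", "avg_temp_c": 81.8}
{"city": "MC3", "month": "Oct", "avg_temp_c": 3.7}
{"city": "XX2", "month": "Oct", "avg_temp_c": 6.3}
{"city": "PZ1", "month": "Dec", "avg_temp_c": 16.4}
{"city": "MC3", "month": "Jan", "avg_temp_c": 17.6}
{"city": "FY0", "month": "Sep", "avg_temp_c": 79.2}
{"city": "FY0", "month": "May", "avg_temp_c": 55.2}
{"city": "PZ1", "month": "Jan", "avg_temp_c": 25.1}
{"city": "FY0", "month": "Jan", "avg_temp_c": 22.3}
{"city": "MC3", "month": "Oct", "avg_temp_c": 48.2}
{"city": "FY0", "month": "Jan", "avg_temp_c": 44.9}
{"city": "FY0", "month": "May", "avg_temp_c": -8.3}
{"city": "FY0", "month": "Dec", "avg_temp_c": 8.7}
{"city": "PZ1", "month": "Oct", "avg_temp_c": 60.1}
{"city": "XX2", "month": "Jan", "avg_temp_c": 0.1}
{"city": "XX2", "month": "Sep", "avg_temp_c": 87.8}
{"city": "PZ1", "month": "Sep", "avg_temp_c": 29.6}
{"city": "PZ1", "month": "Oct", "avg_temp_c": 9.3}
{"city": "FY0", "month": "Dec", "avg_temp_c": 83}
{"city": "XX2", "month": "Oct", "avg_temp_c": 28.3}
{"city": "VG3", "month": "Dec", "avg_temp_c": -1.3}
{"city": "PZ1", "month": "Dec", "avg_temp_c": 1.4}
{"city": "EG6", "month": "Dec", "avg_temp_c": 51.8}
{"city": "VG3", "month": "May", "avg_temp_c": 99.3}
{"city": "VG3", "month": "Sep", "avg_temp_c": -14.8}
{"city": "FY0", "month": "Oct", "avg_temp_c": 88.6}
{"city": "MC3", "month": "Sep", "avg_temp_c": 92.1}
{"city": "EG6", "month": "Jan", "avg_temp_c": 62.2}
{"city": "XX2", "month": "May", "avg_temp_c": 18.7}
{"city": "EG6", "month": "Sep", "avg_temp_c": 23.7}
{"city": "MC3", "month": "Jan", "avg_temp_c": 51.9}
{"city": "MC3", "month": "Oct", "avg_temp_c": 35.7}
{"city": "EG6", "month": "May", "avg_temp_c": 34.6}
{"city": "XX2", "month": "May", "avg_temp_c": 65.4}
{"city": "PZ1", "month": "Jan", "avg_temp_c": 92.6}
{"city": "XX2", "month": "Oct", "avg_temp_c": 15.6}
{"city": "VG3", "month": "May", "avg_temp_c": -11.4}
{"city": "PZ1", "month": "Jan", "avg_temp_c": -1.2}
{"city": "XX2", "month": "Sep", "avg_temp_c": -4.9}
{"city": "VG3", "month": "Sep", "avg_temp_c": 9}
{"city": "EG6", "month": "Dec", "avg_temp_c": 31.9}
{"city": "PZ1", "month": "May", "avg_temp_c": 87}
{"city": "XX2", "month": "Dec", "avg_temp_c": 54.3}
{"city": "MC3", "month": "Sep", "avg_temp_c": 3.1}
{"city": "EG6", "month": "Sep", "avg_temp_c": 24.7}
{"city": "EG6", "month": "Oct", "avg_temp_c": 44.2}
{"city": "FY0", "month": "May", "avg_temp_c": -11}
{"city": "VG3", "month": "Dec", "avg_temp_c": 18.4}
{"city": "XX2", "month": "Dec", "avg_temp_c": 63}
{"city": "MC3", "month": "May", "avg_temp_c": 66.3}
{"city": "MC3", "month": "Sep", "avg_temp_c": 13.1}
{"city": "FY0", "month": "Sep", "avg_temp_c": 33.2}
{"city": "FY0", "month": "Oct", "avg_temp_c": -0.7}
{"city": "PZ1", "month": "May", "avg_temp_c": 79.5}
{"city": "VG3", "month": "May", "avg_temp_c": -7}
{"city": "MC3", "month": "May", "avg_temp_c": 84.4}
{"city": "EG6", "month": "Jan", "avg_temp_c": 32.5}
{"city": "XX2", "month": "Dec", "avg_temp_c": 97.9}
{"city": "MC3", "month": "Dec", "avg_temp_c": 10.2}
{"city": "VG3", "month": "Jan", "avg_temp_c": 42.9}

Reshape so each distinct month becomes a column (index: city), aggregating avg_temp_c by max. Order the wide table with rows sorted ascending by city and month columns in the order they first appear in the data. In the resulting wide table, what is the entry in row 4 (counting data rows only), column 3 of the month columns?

16.4

With rows sorted ascending by city, row 4 is city=PZ1. month columns in first-appearance order: May, Sep, Dec, Oct, Jan; column 3 is Dec.
Long rows with city=PZ1, month=Dec: max(10.9, 16.4, 1.4) = 16.4.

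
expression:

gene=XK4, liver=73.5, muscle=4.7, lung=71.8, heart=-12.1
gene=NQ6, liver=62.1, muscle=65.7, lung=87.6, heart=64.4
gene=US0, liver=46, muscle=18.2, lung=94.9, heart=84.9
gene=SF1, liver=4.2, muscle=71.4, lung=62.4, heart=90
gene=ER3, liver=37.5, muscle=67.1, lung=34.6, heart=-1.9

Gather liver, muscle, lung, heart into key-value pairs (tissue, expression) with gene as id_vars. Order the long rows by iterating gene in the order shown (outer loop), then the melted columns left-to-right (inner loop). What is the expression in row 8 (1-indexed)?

20 rows total (5 × 4). Row 8: index ⌊(8-1)/4⌋ = 1 into gene → NQ6; (8-1) mod 4 = 3 into the melted columns → heart.
So row 8 is (NQ6, heart, 64.4); expression = 64.4.

64.4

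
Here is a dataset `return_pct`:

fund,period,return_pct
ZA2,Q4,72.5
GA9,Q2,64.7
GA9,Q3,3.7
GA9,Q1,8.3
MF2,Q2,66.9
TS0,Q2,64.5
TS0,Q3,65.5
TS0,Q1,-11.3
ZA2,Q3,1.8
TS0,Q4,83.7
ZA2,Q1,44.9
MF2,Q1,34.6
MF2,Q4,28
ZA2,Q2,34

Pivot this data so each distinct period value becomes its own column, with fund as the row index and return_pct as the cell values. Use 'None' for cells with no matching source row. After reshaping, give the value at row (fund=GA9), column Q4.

No long-format row has fund=GA9 and period=Q4, so the cell is None.

None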